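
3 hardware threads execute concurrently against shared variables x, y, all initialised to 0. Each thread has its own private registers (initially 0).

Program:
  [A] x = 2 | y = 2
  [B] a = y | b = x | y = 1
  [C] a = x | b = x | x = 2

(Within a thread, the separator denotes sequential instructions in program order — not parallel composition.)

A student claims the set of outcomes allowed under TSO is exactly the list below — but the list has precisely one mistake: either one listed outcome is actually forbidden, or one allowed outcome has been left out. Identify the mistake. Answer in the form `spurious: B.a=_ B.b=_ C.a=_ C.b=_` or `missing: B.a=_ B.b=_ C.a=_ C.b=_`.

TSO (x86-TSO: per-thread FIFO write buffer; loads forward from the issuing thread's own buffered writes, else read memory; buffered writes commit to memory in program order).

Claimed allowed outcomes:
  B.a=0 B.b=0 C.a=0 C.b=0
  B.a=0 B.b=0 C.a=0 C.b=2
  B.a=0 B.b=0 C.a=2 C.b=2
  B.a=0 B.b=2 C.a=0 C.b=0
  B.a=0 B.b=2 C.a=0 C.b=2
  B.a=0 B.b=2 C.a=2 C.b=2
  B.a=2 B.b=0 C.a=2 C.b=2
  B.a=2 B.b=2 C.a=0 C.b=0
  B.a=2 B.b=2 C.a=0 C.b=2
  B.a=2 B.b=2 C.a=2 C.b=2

spurious: B.a=2 B.b=0 C.a=2 C.b=2

outcome vector order: (B.a,B.b,C.a,C.b)
TSO (9): (0,0,0,0) (0,0,0,2) (0,0,2,2) (0,2,0,0) (0,2,0,2) (0,2,2,2) (2,2,0,0) (2,2,0,2) (2,2,2,2)
claimed∖TSO = {(2,0,2,2)}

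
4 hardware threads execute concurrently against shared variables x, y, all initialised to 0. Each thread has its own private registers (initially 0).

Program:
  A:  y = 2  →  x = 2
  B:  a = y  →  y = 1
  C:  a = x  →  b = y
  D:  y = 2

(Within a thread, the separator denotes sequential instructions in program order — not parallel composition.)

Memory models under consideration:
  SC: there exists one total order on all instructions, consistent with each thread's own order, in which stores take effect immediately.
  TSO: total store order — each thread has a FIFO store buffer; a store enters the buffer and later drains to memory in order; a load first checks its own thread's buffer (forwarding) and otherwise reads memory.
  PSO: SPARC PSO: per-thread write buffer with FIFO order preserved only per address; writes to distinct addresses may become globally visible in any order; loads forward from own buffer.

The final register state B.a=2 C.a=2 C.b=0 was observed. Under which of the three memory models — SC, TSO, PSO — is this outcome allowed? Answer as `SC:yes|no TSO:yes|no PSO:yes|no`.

SC:no TSO:no PSO:yes

outcome vector order: (B.a,C.a,C.b)
[SC] allowed = {(0,0,0), (0,0,1), (0,0,2), (0,2,1), (0,2,2), (2,0,0), (2,0,1), (2,0,2), (2,2,1), (2,2,2)}
[TSO] allowed = {(0,0,0), (0,0,1), (0,0,2), (0,2,1), (0,2,2), (2,0,0), (2,0,1), (2,0,2), (2,2,1), (2,2,2)}
[PSO] allowed = {(0,0,0), (0,0,1), (0,0,2), (0,2,0), (0,2,1), (0,2,2), (2,0,0), (2,0,1), (2,0,2), (2,2,0), (2,2,1), (2,2,2)}
target (2,2,0) ∈ {PSO}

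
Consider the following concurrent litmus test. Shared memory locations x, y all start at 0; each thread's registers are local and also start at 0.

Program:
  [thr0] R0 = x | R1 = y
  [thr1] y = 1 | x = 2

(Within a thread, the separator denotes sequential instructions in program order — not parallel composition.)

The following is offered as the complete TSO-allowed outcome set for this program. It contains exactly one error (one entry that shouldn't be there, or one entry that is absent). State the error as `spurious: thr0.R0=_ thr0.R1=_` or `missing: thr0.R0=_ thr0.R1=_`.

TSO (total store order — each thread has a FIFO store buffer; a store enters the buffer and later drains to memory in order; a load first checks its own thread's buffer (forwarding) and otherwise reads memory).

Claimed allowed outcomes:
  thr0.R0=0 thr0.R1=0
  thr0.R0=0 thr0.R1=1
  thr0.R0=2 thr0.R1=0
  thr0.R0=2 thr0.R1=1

spurious: thr0.R0=2 thr0.R1=0

outcome vector order: (thr0.R0,thr0.R1)
TSO (3): 00, 01, 21
claimed∖TSO = {20}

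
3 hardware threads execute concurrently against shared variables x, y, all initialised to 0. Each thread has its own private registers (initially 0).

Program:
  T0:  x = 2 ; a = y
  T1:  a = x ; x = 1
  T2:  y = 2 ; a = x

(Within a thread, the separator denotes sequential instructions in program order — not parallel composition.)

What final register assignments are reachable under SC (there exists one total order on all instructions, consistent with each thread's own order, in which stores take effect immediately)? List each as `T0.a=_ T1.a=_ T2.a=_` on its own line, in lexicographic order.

T0.a=0 T1.a=0 T2.a=1
T0.a=0 T1.a=0 T2.a=2
T0.a=0 T1.a=2 T2.a=1
T0.a=0 T1.a=2 T2.a=2
T0.a=2 T1.a=0 T2.a=0
T0.a=2 T1.a=0 T2.a=1
T0.a=2 T1.a=0 T2.a=2
T0.a=2 T1.a=2 T2.a=0
T0.a=2 T1.a=2 T2.a=1
T0.a=2 T1.a=2 T2.a=2

outcome vector order: (T0.a,T1.a,T2.a)
|SC outcomes| = 10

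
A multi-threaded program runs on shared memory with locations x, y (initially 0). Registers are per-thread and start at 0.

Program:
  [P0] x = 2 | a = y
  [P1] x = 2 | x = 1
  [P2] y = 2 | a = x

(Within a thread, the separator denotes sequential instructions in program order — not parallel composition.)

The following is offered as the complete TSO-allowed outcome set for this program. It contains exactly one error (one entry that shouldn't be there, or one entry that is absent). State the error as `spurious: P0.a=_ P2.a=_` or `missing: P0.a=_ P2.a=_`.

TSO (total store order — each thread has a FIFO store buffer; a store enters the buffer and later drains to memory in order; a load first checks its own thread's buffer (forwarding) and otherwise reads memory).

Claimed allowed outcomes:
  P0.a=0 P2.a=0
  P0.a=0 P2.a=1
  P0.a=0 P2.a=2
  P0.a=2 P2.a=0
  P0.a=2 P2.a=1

missing: P0.a=2 P2.a=2

outcome vector order: (P0.a,P2.a)
TSO: 6 outcomes — {00, 01, 02, 20, 21, 22}
TSO∖claimed = {22}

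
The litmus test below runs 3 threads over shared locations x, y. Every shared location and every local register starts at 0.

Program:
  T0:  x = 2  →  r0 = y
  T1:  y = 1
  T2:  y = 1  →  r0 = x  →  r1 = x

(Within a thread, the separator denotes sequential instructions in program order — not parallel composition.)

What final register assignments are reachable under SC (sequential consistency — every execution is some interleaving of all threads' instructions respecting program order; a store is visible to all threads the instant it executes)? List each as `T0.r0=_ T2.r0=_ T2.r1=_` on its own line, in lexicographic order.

T0.r0=0 T2.r0=2 T2.r1=2
T0.r0=1 T2.r0=0 T2.r1=0
T0.r0=1 T2.r0=0 T2.r1=2
T0.r0=1 T2.r0=2 T2.r1=2

outcome vector order: (T0.r0,T2.r0,T2.r1)
|SC outcomes| = 4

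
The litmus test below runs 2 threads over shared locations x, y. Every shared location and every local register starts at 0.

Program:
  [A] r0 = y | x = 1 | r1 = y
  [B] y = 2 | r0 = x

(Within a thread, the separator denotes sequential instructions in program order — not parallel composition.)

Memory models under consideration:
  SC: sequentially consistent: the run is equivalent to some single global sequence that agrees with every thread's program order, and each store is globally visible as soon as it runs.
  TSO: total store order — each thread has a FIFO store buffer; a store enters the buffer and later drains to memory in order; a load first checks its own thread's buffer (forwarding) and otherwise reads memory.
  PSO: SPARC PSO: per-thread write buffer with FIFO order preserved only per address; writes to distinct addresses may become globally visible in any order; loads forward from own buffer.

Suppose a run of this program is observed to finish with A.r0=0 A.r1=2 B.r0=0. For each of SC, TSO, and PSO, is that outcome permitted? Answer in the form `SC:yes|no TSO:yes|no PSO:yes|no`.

outcome vector order: (A.r0,A.r1,B.r0)
under SC → 001 020 021 220 221
under TSO → 000 001 020 021 220 221
under PSO → 000 001 020 021 220 221
target 020 ∈ {SC,TSO,PSO}

SC:yes TSO:yes PSO:yes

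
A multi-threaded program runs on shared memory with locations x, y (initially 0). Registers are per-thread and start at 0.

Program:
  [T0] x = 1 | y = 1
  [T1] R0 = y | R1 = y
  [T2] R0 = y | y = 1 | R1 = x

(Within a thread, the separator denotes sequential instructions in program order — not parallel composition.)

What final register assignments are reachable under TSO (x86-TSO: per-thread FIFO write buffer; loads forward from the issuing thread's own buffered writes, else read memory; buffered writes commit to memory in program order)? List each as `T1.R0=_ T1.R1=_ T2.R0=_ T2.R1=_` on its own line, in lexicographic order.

T1.R0=0 T1.R1=0 T2.R0=0 T2.R1=0
T1.R0=0 T1.R1=0 T2.R0=0 T2.R1=1
T1.R0=0 T1.R1=0 T2.R0=1 T2.R1=1
T1.R0=0 T1.R1=1 T2.R0=0 T2.R1=0
T1.R0=0 T1.R1=1 T2.R0=0 T2.R1=1
T1.R0=0 T1.R1=1 T2.R0=1 T2.R1=1
T1.R0=1 T1.R1=1 T2.R0=0 T2.R1=0
T1.R0=1 T1.R1=1 T2.R0=0 T2.R1=1
T1.R0=1 T1.R1=1 T2.R0=1 T2.R1=1

outcome vector order: (T1.R0,T1.R1,T2.R0,T2.R1)
|TSO outcomes| = 9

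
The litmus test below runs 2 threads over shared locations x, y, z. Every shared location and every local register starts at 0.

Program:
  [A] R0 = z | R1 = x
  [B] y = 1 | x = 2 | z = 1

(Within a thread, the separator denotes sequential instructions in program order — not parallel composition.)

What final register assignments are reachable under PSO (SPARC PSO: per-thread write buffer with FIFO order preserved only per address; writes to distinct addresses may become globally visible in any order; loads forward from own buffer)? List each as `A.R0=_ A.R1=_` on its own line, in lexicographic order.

A.R0=0 A.R1=0
A.R0=0 A.R1=2
A.R0=1 A.R1=0
A.R0=1 A.R1=2

outcome vector order: (A.R0,A.R1)
|PSO outcomes| = 4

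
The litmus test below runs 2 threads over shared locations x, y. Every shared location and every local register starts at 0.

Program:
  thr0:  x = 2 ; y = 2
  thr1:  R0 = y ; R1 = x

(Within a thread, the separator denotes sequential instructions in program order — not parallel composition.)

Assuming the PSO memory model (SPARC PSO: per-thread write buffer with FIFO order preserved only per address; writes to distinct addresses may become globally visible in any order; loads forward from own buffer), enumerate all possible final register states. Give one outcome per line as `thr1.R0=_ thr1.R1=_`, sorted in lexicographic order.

thr1.R0=0 thr1.R1=0
thr1.R0=0 thr1.R1=2
thr1.R0=2 thr1.R1=0
thr1.R0=2 thr1.R1=2

outcome vector order: (thr1.R0,thr1.R1)
|PSO outcomes| = 4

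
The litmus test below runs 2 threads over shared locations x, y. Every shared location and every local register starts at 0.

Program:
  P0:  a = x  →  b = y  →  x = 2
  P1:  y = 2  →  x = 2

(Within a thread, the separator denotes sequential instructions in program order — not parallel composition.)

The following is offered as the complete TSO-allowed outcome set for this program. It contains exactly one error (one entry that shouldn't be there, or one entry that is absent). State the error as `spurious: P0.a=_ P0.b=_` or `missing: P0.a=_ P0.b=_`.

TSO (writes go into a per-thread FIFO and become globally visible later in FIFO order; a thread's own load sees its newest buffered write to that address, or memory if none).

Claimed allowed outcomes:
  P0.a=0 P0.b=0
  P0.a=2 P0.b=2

missing: P0.a=0 P0.b=2

outcome vector order: (P0.a,P0.b)
TSO: 3 outcomes — {<0 0>; <0 2>; <2 2>}
TSO∖claimed = {<0 2>}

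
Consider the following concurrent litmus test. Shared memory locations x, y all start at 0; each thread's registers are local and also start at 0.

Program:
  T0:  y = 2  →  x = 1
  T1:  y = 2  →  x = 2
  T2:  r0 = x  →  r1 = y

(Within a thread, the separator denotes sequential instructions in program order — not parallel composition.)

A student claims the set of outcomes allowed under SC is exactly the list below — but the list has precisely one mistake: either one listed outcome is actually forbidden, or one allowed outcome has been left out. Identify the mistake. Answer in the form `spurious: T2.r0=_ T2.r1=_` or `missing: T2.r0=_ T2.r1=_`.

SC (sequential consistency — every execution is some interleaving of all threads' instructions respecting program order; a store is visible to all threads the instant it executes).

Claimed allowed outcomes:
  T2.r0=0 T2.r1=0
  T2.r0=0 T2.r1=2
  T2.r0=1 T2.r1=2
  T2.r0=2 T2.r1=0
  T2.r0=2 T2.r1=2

outcome vector order: (T2.r0,T2.r1)
SC: 4 outcomes — {(0,0) (0,2) (1,2) (2,2)}
claimed∖SC = {(2,0)}

spurious: T2.r0=2 T2.r1=0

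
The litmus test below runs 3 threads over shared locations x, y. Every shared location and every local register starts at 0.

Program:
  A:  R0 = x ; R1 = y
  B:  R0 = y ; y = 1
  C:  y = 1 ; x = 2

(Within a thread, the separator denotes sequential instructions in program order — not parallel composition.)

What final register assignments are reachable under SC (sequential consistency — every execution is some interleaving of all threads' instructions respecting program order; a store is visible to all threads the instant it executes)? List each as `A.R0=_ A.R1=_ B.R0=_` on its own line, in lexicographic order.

A.R0=0 A.R1=0 B.R0=0
A.R0=0 A.R1=0 B.R0=1
A.R0=0 A.R1=1 B.R0=0
A.R0=0 A.R1=1 B.R0=1
A.R0=2 A.R1=1 B.R0=0
A.R0=2 A.R1=1 B.R0=1

outcome vector order: (A.R0,A.R1,B.R0)
|SC outcomes| = 6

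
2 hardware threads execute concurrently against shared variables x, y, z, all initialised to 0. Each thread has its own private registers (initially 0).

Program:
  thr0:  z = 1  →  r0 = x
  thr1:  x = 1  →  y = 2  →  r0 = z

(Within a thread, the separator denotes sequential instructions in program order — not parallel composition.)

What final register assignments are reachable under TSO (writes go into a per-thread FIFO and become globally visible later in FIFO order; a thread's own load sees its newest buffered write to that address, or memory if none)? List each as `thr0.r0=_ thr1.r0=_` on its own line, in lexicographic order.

outcome vector order: (thr0.r0,thr1.r0)
|TSO outcomes| = 4

thr0.r0=0 thr1.r0=0
thr0.r0=0 thr1.r0=1
thr0.r0=1 thr1.r0=0
thr0.r0=1 thr1.r0=1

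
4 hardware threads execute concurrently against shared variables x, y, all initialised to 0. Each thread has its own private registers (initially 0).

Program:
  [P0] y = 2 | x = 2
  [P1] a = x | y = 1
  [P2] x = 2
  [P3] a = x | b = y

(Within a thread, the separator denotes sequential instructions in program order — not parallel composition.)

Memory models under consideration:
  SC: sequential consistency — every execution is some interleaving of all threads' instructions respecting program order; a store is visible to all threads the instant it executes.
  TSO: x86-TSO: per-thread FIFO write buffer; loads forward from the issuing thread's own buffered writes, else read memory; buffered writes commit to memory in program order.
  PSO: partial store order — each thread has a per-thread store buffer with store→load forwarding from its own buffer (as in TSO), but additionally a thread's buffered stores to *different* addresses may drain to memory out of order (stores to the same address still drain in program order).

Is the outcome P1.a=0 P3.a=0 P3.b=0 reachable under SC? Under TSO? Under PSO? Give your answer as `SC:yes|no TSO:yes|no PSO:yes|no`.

outcome vector order: (P1.a,P3.a,P3.b)
[SC] allowed = {(0,0,0), (0,0,1), (0,0,2), (0,2,0), (0,2,1), (0,2,2), (2,0,0), (2,0,1), (2,0,2), (2,2,0), (2,2,1), (2,2,2)}
[TSO] allowed = {(0,0,0), (0,0,1), (0,0,2), (0,2,0), (0,2,1), (0,2,2), (2,0,0), (2,0,1), (2,0,2), (2,2,0), (2,2,1), (2,2,2)}
[PSO] allowed = {(0,0,0), (0,0,1), (0,0,2), (0,2,0), (0,2,1), (0,2,2), (2,0,0), (2,0,1), (2,0,2), (2,2,0), (2,2,1), (2,2,2)}
target (0,0,0) ∈ {SC,TSO,PSO}

SC:yes TSO:yes PSO:yes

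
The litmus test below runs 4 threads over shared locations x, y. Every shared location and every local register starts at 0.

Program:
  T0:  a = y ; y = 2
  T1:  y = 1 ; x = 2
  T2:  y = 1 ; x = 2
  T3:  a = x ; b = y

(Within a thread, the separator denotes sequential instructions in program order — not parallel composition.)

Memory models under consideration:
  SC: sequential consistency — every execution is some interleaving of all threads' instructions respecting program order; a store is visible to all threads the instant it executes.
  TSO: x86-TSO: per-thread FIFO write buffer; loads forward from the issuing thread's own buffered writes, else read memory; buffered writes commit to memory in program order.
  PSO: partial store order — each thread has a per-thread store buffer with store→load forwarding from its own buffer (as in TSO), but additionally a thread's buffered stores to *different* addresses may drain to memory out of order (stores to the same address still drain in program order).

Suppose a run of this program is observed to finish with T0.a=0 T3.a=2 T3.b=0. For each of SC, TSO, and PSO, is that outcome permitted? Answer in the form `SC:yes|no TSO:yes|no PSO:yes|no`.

SC:no TSO:no PSO:yes

outcome vector order: (T0.a,T3.a,T3.b)
[SC] allowed = {<0 0 0> <0 0 1> <0 0 2> <0 2 1> <0 2 2> <1 0 0> <1 0 1> <1 0 2> <1 2 1> <1 2 2>}
[TSO] allowed = {<0 0 0> <0 0 1> <0 0 2> <0 2 1> <0 2 2> <1 0 0> <1 0 1> <1 0 2> <1 2 1> <1 2 2>}
[PSO] allowed = {<0 0 0> <0 0 1> <0 0 2> <0 2 0> <0 2 1> <0 2 2> <1 0 0> <1 0 1> <1 0 2> <1 2 0> <1 2 1> <1 2 2>}
target <0 2 0> ∈ {PSO}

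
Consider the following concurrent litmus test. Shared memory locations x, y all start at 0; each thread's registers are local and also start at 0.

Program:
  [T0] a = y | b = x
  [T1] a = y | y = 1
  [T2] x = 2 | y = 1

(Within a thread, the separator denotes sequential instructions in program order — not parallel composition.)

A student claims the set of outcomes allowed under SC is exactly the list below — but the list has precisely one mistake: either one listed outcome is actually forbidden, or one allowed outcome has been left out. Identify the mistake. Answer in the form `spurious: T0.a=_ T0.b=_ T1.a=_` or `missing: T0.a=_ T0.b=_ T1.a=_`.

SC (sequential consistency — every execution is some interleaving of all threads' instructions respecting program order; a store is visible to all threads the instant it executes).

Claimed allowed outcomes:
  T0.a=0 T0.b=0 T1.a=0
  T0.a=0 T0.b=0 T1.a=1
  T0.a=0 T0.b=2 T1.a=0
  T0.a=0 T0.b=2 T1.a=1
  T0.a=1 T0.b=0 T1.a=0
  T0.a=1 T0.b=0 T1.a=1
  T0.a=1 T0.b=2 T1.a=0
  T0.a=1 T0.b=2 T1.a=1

outcome vector order: (T0.a,T0.b,T1.a)
SC: 7 outcomes — {000, 001, 020, 021, 100, 120, 121}
claimed∖SC = {101}

spurious: T0.a=1 T0.b=0 T1.a=1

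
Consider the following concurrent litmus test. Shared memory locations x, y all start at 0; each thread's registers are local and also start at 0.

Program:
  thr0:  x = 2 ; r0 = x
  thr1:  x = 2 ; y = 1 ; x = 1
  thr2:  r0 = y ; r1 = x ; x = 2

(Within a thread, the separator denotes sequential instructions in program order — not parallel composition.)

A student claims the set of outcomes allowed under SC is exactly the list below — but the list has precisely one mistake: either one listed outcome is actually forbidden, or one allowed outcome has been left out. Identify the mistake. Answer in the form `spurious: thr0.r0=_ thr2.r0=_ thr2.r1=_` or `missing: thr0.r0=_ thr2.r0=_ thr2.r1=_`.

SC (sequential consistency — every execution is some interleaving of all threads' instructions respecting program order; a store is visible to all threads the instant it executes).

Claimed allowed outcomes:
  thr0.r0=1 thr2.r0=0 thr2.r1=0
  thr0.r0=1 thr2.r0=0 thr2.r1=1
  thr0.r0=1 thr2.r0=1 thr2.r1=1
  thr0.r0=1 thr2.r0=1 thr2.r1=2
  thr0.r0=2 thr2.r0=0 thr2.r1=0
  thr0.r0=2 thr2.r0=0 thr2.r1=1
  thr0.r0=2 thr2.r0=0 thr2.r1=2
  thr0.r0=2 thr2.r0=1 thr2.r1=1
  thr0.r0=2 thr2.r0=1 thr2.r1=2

missing: thr0.r0=1 thr2.r0=0 thr2.r1=2

outcome vector order: (thr0.r0,thr2.r0,thr2.r1)
[SC] allowed = {(1,0,0); (1,0,1); (1,0,2); (1,1,1); (1,1,2); (2,0,0); (2,0,1); (2,0,2); (2,1,1); (2,1,2)}
SC∖claimed = {(1,0,2)}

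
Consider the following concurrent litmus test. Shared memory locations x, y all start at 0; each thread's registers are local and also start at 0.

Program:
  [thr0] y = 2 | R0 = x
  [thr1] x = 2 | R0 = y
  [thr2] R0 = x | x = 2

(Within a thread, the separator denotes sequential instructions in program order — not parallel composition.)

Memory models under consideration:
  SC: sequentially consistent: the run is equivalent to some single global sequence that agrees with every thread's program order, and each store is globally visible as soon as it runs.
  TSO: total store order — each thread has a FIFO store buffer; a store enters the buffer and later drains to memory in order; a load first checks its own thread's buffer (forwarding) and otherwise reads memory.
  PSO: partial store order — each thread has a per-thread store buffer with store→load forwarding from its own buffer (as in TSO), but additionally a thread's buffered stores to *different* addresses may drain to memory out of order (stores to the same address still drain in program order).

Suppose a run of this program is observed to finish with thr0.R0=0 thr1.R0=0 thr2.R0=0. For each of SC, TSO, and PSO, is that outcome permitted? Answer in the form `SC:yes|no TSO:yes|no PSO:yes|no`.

outcome vector order: (thr0.R0,thr1.R0,thr2.R0)
under SC → <0 2 0>, <0 2 2>, <2 0 0>, <2 0 2>, <2 2 0>, <2 2 2>
under TSO → <0 0 0>, <0 0 2>, <0 2 0>, <0 2 2>, <2 0 0>, <2 0 2>, <2 2 0>, <2 2 2>
under PSO → <0 0 0>, <0 0 2>, <0 2 0>, <0 2 2>, <2 0 0>, <2 0 2>, <2 2 0>, <2 2 2>
target <0 0 0> ∈ {TSO,PSO}

SC:no TSO:yes PSO:yes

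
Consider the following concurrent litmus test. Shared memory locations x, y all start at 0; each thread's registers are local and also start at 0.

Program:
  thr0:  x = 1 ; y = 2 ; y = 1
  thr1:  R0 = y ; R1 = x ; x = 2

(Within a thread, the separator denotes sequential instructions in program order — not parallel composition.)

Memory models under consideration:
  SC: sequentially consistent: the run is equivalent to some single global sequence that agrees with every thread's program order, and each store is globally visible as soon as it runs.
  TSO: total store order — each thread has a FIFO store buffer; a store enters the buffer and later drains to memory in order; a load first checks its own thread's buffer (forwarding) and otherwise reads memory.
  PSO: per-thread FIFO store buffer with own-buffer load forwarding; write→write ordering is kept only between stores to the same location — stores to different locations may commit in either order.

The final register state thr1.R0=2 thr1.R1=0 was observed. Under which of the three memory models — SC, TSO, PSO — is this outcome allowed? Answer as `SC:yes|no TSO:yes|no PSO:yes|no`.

SC:no TSO:no PSO:yes

outcome vector order: (thr1.R0,thr1.R1)
SC: 4 outcomes — {(0,0) (0,1) (1,1) (2,1)}
TSO: 4 outcomes — {(0,0) (0,1) (1,1) (2,1)}
PSO: 6 outcomes — {(0,0) (0,1) (1,0) (1,1) (2,0) (2,1)}
target (2,0) ∈ {PSO}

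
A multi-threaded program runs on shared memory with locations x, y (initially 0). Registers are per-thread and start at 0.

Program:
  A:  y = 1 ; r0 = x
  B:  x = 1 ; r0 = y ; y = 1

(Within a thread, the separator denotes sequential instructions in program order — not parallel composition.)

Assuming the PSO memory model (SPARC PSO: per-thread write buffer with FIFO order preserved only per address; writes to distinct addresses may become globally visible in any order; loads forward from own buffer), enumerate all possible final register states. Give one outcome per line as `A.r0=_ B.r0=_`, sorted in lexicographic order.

A.r0=0 B.r0=0
A.r0=0 B.r0=1
A.r0=1 B.r0=0
A.r0=1 B.r0=1

outcome vector order: (A.r0,B.r0)
|PSO outcomes| = 4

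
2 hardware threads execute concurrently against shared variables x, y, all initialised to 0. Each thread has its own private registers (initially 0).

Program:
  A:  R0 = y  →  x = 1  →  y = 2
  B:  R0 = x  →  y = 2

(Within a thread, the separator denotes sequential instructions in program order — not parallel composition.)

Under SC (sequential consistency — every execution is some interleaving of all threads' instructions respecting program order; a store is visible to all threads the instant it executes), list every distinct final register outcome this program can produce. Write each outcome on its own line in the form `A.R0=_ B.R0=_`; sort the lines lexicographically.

outcome vector order: (A.R0,B.R0)
|SC outcomes| = 3

A.R0=0 B.R0=0
A.R0=0 B.R0=1
A.R0=2 B.R0=0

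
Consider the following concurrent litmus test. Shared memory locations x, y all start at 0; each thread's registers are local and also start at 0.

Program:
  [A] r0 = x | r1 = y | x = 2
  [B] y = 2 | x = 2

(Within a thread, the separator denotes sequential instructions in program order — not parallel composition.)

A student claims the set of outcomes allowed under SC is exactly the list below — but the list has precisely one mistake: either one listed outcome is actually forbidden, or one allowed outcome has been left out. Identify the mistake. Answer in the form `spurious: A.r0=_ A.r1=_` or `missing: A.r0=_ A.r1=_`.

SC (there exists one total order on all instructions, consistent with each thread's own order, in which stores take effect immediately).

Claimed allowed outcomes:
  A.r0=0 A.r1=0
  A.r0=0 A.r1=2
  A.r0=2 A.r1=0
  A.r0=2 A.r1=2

spurious: A.r0=2 A.r1=0

outcome vector order: (A.r0,A.r1)
[SC] allowed = {(0,0), (0,2), (2,2)}
claimed∖SC = {(2,0)}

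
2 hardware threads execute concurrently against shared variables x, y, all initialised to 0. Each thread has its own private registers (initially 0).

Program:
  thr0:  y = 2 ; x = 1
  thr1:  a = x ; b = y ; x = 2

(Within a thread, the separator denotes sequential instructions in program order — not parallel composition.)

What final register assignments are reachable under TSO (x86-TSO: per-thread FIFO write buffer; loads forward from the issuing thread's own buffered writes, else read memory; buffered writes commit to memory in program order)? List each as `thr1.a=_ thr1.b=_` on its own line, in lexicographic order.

outcome vector order: (thr1.a,thr1.b)
|TSO outcomes| = 3

thr1.a=0 thr1.b=0
thr1.a=0 thr1.b=2
thr1.a=1 thr1.b=2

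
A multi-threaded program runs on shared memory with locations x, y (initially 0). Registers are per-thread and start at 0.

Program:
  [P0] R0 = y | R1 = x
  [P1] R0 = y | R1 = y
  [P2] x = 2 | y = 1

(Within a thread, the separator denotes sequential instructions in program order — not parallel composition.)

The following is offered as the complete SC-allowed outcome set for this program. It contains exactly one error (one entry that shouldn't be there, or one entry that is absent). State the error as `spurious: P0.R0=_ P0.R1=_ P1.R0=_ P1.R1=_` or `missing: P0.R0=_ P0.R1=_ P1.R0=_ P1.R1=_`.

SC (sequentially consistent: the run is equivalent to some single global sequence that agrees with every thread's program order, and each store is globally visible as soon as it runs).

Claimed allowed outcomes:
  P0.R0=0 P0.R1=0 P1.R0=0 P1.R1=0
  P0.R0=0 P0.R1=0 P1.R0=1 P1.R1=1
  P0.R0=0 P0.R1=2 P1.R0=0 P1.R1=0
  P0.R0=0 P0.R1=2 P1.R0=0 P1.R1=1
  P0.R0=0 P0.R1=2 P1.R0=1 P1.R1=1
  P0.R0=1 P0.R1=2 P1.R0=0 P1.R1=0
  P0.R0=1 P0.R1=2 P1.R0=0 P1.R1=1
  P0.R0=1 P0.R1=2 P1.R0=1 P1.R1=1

missing: P0.R0=0 P0.R1=0 P1.R0=0 P1.R1=1

outcome vector order: (P0.R0,P0.R1,P1.R0,P1.R1)
under SC → <0 0 0 0> <0 0 0 1> <0 0 1 1> <0 2 0 0> <0 2 0 1> <0 2 1 1> <1 2 0 0> <1 2 0 1> <1 2 1 1>
SC∖claimed = {<0 0 0 1>}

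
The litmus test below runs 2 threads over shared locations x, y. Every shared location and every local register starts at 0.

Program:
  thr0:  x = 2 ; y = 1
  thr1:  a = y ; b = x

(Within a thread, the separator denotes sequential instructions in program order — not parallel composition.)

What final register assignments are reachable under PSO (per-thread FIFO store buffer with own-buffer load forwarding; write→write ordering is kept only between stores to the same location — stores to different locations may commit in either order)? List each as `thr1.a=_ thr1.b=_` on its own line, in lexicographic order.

outcome vector order: (thr1.a,thr1.b)
|PSO outcomes| = 4

thr1.a=0 thr1.b=0
thr1.a=0 thr1.b=2
thr1.a=1 thr1.b=0
thr1.a=1 thr1.b=2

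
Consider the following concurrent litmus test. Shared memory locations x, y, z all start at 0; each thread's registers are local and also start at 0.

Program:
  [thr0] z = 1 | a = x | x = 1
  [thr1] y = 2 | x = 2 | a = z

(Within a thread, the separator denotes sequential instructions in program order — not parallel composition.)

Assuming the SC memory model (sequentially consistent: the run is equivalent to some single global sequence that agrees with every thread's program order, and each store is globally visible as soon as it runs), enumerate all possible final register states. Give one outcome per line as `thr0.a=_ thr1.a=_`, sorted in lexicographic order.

outcome vector order: (thr0.a,thr1.a)
|SC outcomes| = 3

thr0.a=0 thr1.a=1
thr0.a=2 thr1.a=0
thr0.a=2 thr1.a=1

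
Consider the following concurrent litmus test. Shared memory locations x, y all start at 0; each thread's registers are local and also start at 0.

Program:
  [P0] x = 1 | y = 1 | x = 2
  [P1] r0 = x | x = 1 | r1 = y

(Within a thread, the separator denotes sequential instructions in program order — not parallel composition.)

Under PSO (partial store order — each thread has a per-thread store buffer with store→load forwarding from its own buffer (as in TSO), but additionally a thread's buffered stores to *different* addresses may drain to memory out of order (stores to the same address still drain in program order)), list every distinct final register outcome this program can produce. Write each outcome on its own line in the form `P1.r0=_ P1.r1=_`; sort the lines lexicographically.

outcome vector order: (P1.r0,P1.r1)
|PSO outcomes| = 6

P1.r0=0 P1.r1=0
P1.r0=0 P1.r1=1
P1.r0=1 P1.r1=0
P1.r0=1 P1.r1=1
P1.r0=2 P1.r1=0
P1.r0=2 P1.r1=1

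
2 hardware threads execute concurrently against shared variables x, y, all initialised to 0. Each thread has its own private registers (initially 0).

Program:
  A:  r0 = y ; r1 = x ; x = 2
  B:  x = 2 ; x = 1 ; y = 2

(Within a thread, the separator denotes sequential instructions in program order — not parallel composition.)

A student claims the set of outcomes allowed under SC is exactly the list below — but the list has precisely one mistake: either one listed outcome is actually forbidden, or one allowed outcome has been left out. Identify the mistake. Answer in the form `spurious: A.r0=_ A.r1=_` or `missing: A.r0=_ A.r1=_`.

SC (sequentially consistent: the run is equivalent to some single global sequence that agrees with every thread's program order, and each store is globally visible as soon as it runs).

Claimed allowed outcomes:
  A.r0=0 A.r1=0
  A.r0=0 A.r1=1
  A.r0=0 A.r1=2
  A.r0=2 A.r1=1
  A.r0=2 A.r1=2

outcome vector order: (A.r0,A.r1)
SC (4): (0,0) (0,1) (0,2) (2,1)
claimed∖SC = {(2,2)}

spurious: A.r0=2 A.r1=2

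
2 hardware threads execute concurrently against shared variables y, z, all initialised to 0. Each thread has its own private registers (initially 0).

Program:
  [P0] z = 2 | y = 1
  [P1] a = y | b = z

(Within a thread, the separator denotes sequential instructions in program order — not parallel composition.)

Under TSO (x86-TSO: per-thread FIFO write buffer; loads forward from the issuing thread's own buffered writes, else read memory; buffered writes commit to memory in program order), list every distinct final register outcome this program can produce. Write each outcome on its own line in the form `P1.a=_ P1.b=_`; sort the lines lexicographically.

outcome vector order: (P1.a,P1.b)
|TSO outcomes| = 3

P1.a=0 P1.b=0
P1.a=0 P1.b=2
P1.a=1 P1.b=2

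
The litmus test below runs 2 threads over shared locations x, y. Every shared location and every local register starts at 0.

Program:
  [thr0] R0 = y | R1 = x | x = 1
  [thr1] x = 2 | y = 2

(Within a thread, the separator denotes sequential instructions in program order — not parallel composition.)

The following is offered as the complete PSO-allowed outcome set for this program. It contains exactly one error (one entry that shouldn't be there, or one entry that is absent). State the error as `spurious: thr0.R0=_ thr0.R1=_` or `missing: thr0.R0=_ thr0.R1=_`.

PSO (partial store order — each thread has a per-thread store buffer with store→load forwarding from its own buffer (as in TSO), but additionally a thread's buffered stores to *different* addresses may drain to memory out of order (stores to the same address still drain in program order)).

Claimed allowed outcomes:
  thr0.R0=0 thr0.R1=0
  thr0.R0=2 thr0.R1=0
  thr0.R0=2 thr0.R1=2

missing: thr0.R0=0 thr0.R1=2

outcome vector order: (thr0.R0,thr0.R1)
PSO: 4 outcomes — {00, 02, 20, 22}
PSO∖claimed = {02}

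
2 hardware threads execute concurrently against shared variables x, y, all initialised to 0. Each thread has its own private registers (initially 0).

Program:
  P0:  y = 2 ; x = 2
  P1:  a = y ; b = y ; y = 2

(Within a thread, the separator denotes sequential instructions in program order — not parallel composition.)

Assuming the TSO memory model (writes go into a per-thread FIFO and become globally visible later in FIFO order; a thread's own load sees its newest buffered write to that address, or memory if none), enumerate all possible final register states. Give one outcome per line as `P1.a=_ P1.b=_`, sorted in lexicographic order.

P1.a=0 P1.b=0
P1.a=0 P1.b=2
P1.a=2 P1.b=2

outcome vector order: (P1.a,P1.b)
|TSO outcomes| = 3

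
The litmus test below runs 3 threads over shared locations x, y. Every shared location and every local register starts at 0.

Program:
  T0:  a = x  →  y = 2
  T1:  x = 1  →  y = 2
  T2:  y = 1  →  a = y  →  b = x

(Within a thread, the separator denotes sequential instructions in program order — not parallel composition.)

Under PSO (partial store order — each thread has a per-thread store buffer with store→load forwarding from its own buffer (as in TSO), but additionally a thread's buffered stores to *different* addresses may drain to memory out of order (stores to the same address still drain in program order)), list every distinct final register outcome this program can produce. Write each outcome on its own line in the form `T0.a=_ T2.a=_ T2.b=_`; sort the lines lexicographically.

T0.a=0 T2.a=1 T2.b=0
T0.a=0 T2.a=1 T2.b=1
T0.a=0 T2.a=2 T2.b=0
T0.a=0 T2.a=2 T2.b=1
T0.a=1 T2.a=1 T2.b=0
T0.a=1 T2.a=1 T2.b=1
T0.a=1 T2.a=2 T2.b=0
T0.a=1 T2.a=2 T2.b=1

outcome vector order: (T0.a,T2.a,T2.b)
|PSO outcomes| = 8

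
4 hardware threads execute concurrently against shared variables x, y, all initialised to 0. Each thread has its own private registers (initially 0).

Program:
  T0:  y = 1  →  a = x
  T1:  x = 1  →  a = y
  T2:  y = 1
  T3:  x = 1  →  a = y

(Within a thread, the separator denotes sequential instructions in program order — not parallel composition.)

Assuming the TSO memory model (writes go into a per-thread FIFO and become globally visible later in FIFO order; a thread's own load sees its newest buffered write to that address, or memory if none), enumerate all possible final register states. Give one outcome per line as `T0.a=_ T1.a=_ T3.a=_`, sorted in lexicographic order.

T0.a=0 T1.a=0 T3.a=0
T0.a=0 T1.a=0 T3.a=1
T0.a=0 T1.a=1 T3.a=0
T0.a=0 T1.a=1 T3.a=1
T0.a=1 T1.a=0 T3.a=0
T0.a=1 T1.a=0 T3.a=1
T0.a=1 T1.a=1 T3.a=0
T0.a=1 T1.a=1 T3.a=1

outcome vector order: (T0.a,T1.a,T3.a)
|TSO outcomes| = 8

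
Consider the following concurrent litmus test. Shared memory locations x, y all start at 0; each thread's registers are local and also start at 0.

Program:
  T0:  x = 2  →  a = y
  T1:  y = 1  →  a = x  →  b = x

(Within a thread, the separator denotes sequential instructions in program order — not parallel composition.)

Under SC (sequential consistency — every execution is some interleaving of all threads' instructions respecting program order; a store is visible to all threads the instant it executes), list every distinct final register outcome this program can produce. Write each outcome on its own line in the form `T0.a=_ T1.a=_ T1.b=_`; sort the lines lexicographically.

outcome vector order: (T0.a,T1.a,T1.b)
|SC outcomes| = 4

T0.a=0 T1.a=2 T1.b=2
T0.a=1 T1.a=0 T1.b=0
T0.a=1 T1.a=0 T1.b=2
T0.a=1 T1.a=2 T1.b=2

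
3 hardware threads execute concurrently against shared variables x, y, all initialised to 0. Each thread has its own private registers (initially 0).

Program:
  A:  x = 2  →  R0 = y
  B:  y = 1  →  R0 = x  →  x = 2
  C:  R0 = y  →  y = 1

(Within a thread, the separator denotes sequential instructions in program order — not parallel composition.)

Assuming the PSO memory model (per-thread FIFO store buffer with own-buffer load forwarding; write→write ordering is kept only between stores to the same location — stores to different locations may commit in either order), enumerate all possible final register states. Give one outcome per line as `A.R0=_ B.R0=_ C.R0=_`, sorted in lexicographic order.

outcome vector order: (A.R0,B.R0,C.R0)
|PSO outcomes| = 8

A.R0=0 B.R0=0 C.R0=0
A.R0=0 B.R0=0 C.R0=1
A.R0=0 B.R0=2 C.R0=0
A.R0=0 B.R0=2 C.R0=1
A.R0=1 B.R0=0 C.R0=0
A.R0=1 B.R0=0 C.R0=1
A.R0=1 B.R0=2 C.R0=0
A.R0=1 B.R0=2 C.R0=1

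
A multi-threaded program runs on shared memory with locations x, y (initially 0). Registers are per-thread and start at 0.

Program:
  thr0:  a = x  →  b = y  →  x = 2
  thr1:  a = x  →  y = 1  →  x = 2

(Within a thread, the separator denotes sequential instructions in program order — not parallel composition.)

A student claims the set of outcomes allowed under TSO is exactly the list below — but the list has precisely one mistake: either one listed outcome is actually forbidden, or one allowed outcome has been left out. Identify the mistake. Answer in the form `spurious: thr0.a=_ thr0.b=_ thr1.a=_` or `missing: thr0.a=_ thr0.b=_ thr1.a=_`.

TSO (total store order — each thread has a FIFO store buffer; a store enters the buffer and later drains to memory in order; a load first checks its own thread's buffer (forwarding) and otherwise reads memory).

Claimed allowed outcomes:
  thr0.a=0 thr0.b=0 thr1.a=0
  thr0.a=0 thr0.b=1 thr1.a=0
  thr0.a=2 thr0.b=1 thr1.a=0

missing: thr0.a=0 thr0.b=0 thr1.a=2

outcome vector order: (thr0.a,thr0.b,thr1.a)
TSO (4): (0,0,0), (0,0,2), (0,1,0), (2,1,0)
TSO∖claimed = {(0,0,2)}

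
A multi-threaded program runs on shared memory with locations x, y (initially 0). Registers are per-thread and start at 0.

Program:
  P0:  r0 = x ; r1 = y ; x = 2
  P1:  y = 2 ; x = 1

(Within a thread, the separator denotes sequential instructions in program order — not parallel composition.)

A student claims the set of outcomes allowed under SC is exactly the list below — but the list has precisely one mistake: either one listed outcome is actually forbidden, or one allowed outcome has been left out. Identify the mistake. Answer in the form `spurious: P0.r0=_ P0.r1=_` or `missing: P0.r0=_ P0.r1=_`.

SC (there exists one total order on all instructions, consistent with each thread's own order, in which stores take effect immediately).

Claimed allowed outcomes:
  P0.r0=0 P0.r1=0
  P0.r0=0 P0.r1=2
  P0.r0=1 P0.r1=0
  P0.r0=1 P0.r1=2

outcome vector order: (P0.r0,P0.r1)
under SC → 0/0 0/2 1/2
claimed∖SC = {1/0}

spurious: P0.r0=1 P0.r1=0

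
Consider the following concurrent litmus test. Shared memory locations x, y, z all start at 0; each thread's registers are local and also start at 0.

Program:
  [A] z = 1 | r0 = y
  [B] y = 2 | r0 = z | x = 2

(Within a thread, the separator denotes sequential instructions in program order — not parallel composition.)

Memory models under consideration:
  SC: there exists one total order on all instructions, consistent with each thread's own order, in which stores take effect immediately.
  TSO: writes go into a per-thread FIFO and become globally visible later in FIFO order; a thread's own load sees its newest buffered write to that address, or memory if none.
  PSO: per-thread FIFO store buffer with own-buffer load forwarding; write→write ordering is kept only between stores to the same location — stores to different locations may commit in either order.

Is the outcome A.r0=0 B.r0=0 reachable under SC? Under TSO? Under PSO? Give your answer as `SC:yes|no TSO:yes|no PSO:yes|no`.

outcome vector order: (A.r0,B.r0)
[SC] allowed = {0/1 2/0 2/1}
[TSO] allowed = {0/0 0/1 2/0 2/1}
[PSO] allowed = {0/0 0/1 2/0 2/1}
target 0/0 ∈ {TSO,PSO}

SC:no TSO:yes PSO:yes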